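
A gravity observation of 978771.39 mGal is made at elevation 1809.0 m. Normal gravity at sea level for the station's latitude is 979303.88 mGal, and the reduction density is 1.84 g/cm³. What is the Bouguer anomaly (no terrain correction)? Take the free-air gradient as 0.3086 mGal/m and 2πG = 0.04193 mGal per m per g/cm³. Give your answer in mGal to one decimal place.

Free-air correction = 0.3086 × 1809.0 = 558.26 mGal
Free-air anomaly = 978771.39 − 979303.88 + (558.26) = 25.77 mGal
Bouguer slab correction = 0.04193 × 1.84 × 1809.0 = 139.57 mGal
Simple Bouguer anomaly = 25.77 − (139.57) = -113.80 mGal

-113.8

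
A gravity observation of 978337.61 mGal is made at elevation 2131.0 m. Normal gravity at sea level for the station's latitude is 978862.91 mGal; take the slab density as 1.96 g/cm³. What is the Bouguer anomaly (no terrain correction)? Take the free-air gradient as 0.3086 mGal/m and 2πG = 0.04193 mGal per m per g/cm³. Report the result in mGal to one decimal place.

-42.8

Free-air correction = 0.3086 × 2131.0 = 657.63 mGal
Free-air anomaly = 978337.61 − 978862.91 + (657.63) = 132.33 mGal
Bouguer slab correction = 0.04193 × 1.96 × 2131.0 = 175.13 mGal
Simple Bouguer anomaly = 132.33 − (175.13) = -42.80 mGal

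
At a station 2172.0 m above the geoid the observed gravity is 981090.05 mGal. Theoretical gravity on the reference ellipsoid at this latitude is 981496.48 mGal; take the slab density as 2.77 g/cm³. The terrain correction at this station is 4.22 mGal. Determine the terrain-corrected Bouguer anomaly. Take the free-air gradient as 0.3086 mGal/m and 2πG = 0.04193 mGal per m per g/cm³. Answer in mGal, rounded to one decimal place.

15.8

Free-air correction = 0.3086 × 2172.0 = 670.28 mGal
Free-air anomaly = 981090.05 − 981496.48 + (670.28) = 263.85 mGal
Bouguer slab correction = 0.04193 × 2.77 × 2172.0 = 252.27 mGal
Simple Bouguer anomaly = 263.85 − (252.27) = 11.58 mGal
Complete Bouguer anomaly = 11.58 + 4.22 = 15.80 mGal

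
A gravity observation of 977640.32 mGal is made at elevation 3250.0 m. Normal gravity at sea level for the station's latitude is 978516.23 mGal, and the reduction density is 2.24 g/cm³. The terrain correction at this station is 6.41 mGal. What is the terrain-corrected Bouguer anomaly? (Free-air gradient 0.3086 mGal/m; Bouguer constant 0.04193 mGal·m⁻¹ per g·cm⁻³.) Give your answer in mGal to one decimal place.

Free-air correction = 0.3086 × 3250.0 = 1002.95 mGal
Free-air anomaly = 977640.32 − 978516.23 + (1002.95) = 127.04 mGal
Bouguer slab correction = 0.04193 × 2.24 × 3250.0 = 305.25 mGal
Simple Bouguer anomaly = 127.04 − (305.25) = -178.21 mGal
Complete Bouguer anomaly = -178.21 + 6.41 = -171.80 mGal

-171.8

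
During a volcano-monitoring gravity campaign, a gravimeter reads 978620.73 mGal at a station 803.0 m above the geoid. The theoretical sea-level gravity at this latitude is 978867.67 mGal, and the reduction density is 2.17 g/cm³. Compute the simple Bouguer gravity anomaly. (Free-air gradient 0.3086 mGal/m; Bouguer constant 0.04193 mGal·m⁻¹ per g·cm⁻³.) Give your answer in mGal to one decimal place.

Free-air correction = 0.3086 × 803.0 = 247.81 mGal
Free-air anomaly = 978620.73 − 978867.67 + (247.81) = 0.87 mGal
Bouguer slab correction = 0.04193 × 2.17 × 803.0 = 73.06 mGal
Simple Bouguer anomaly = 0.87 − (73.06) = -72.19 mGal

-72.2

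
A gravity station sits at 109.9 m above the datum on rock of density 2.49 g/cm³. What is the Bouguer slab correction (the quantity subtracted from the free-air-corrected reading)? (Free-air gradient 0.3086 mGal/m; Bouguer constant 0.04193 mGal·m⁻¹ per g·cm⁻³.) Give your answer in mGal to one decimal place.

11.5

Bouguer slab correction = 0.04193 × 2.49 × 109.9 = 11.5 mGal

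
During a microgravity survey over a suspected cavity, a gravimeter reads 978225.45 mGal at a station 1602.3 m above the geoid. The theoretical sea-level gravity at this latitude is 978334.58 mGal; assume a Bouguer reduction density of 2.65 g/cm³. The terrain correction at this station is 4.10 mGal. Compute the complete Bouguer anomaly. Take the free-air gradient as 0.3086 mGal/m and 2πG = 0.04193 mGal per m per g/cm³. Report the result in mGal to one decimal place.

211.4

Free-air correction = 0.3086 × 1602.3 = 494.47 mGal
Free-air anomaly = 978225.45 − 978334.58 + (494.47) = 385.34 mGal
Bouguer slab correction = 0.04193 × 2.65 × 1602.3 = 178.04 mGal
Simple Bouguer anomaly = 385.34 − (178.04) = 207.30 mGal
Complete Bouguer anomaly = 207.30 + 4.10 = 211.40 mGal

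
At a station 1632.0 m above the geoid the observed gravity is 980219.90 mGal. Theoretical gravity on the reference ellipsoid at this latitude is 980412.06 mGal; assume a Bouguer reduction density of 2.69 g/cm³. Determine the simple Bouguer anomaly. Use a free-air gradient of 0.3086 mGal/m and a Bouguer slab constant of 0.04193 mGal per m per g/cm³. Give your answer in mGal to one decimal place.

127.4

Free-air correction = 0.3086 × 1632.0 = 503.64 mGal
Free-air anomaly = 980219.90 − 980412.06 + (503.64) = 311.48 mGal
Bouguer slab correction = 0.04193 × 2.69 × 1632.0 = 184.08 mGal
Simple Bouguer anomaly = 311.48 − (184.08) = 127.40 mGal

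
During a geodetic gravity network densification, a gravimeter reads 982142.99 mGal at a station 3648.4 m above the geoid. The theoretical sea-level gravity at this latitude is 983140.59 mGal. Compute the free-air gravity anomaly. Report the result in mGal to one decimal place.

128.3

Free-air correction = 0.3086 × 3648.4 = 1125.90 mGal
Free-air anomaly = 982142.99 − 983140.59 + (1125.90) = 128.30 mGal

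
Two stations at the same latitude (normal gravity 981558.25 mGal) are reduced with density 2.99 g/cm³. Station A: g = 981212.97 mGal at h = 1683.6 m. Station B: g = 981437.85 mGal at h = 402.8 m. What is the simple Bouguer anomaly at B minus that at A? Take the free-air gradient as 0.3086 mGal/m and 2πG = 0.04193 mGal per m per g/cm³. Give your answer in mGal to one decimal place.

Δg_SB(A) = 981212.97 − 981558.25 + 0.3086×1683.6 − 0.04193×2.99×1683.6 = -36.80 mGal
Δg_SB(B) = 981437.85 − 981558.25 + 0.3086×402.8 − 0.04193×2.99×402.8 = -46.60 mGal
Difference = -46.60 − (-36.80) = -9.80 mGal

-9.8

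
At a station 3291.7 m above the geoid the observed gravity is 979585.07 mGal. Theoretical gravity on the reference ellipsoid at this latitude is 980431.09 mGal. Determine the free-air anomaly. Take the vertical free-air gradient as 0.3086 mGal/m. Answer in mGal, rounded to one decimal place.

Free-air correction = 0.3086 × 3291.7 = 1015.82 mGal
Free-air anomaly = 979585.07 − 980431.09 + (1015.82) = 169.80 mGal

169.8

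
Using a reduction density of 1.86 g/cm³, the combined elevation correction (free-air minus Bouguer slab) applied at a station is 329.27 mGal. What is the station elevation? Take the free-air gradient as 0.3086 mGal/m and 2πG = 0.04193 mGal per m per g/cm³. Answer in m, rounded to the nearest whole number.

Combined gradient = 0.3086 − 0.04193 × 1.86 = 0.2306102 mGal/m
h = 329.27 / 0.2306102 = 1427.82 m

1428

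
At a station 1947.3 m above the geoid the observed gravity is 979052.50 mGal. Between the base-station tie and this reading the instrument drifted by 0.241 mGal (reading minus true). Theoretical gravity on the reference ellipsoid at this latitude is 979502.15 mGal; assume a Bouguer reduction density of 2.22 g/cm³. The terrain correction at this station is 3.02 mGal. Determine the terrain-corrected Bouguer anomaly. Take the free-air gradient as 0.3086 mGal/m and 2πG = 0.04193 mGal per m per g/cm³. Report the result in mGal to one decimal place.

-27.2

Drift-corrected reading = 979052.50 − (0.241) = 979052.259 mGal
Free-air correction = 0.3086 × 1947.3 = 600.94 mGal
Free-air anomaly = 979052.259 − 979502.15 + (600.94) = 151.049 mGal
Bouguer slab correction = 0.04193 × 2.22 × 1947.3 = 181.26 mGal
Simple Bouguer anomaly = 151.049 − (181.26) = -30.211 mGal
Complete Bouguer anomaly = -30.211 + 3.02 = -27.191 mGal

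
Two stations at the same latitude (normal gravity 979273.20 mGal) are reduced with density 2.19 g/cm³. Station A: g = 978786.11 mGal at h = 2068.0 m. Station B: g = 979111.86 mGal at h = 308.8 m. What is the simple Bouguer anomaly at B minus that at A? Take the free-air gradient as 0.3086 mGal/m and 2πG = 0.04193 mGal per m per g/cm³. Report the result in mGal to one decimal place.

Δg_SB(A) = 978786.11 − 979273.20 + 0.3086×2068.0 − 0.04193×2.19×2068.0 = -38.80 mGal
Δg_SB(B) = 979111.86 − 979273.20 + 0.3086×308.8 − 0.04193×2.19×308.8 = -94.40 mGal
Difference = -94.40 − (-38.80) = -55.60 mGal

-55.6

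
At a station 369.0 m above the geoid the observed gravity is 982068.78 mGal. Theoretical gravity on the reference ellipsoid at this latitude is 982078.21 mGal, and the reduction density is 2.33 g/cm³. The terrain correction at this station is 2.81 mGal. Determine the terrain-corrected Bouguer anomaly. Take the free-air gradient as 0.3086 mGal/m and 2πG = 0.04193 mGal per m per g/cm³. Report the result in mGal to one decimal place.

Free-air correction = 0.3086 × 369.0 = 113.87 mGal
Free-air anomaly = 982068.78 − 982078.21 + (113.87) = 104.44 mGal
Bouguer slab correction = 0.04193 × 2.33 × 369.0 = 36.05 mGal
Simple Bouguer anomaly = 104.44 − (36.05) = 68.39 mGal
Complete Bouguer anomaly = 68.39 + 2.81 = 71.20 mGal

71.2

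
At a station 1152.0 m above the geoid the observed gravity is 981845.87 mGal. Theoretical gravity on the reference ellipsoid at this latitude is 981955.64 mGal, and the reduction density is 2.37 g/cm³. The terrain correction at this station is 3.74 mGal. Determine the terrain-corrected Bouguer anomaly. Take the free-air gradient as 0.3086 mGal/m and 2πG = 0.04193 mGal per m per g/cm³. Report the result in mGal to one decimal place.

Free-air correction = 0.3086 × 1152.0 = 355.51 mGal
Free-air anomaly = 981845.87 − 981955.64 + (355.51) = 245.74 mGal
Bouguer slab correction = 0.04193 × 2.37 × 1152.0 = 114.48 mGal
Simple Bouguer anomaly = 245.74 − (114.48) = 131.26 mGal
Complete Bouguer anomaly = 131.26 + 3.74 = 135.00 mGal

135.0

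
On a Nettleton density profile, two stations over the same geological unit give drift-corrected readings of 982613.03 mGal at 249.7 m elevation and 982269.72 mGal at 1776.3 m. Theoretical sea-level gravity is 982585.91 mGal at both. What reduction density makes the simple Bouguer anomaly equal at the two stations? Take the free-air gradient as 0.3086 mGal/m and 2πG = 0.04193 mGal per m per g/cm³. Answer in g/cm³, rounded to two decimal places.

2.00

Δg_obs = 982269.72 − 982613.03 = -343.31 mGal over Δh = 1776.3 − 249.7 = 1526.6 m
Equal Bouguer anomalies ⇒ Δg_obs + (0.3086 − 0.04193ρ)·Δh = 0
0.3086 − 0.04193ρ = −Δg_obs/Δh = 0.22489
ρ = (0.3086 − 0.22489) / 0.04193 = 2.00 g/cm³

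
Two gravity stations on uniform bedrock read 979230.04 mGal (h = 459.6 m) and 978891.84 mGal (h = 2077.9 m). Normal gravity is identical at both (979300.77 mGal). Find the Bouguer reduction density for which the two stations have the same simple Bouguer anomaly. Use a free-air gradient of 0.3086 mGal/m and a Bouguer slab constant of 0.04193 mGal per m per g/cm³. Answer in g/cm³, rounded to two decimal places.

2.38

Δg_obs = 978891.84 − 979230.04 = -338.20 mGal over Δh = 2077.9 − 459.6 = 1618.3 m
Equal Bouguer anomalies ⇒ Δg_obs + (0.3086 − 0.04193ρ)·Δh = 0
0.3086 − 0.04193ρ = −Δg_obs/Δh = 0.20898
ρ = (0.3086 − 0.20898) / 0.04193 = 2.38 g/cm³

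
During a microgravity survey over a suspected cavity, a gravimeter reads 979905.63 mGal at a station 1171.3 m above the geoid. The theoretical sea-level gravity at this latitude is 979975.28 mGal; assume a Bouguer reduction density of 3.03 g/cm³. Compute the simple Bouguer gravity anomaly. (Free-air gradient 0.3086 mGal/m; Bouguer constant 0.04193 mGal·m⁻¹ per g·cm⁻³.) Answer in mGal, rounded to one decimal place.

143.0

Free-air correction = 0.3086 × 1171.3 = 361.46 mGal
Free-air anomaly = 979905.63 − 979975.28 + (361.46) = 291.81 mGal
Bouguer slab correction = 0.04193 × 3.03 × 1171.3 = 148.81 mGal
Simple Bouguer anomaly = 291.81 − (148.81) = 143.00 mGal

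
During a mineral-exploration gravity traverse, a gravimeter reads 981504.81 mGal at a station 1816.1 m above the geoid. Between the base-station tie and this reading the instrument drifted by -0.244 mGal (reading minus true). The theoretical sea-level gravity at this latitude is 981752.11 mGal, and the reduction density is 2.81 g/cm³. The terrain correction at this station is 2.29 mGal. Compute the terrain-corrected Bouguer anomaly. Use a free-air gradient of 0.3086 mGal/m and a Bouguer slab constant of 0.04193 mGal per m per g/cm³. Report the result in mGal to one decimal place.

101.7

Drift-corrected reading = 981504.81 − (-0.244) = 981505.054 mGal
Free-air correction = 0.3086 × 1816.1 = 560.45 mGal
Free-air anomaly = 981505.054 − 981752.11 + (560.45) = 313.394 mGal
Bouguer slab correction = 0.04193 × 2.81 × 1816.1 = 213.98 mGal
Simple Bouguer anomaly = 313.394 − (213.98) = 99.414 mGal
Complete Bouguer anomaly = 99.414 + 2.29 = 101.704 mGal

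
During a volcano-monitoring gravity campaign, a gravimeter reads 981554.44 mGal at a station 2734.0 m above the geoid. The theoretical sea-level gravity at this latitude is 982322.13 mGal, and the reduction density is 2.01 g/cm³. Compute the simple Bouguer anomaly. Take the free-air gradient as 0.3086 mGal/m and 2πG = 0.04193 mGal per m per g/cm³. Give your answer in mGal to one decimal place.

-154.4

Free-air correction = 0.3086 × 2734.0 = 843.71 mGal
Free-air anomaly = 981554.44 − 982322.13 + (843.71) = 76.02 mGal
Bouguer slab correction = 0.04193 × 2.01 × 2734.0 = 230.42 mGal
Simple Bouguer anomaly = 76.02 − (230.42) = -154.40 mGal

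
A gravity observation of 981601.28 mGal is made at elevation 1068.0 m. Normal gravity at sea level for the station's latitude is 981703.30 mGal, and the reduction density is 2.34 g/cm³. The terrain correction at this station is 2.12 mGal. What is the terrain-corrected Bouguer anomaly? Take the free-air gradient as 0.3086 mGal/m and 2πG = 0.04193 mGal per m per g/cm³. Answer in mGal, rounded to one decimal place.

Free-air correction = 0.3086 × 1068.0 = 329.58 mGal
Free-air anomaly = 981601.28 − 981703.30 + (329.58) = 227.56 mGal
Bouguer slab correction = 0.04193 × 2.34 × 1068.0 = 104.79 mGal
Simple Bouguer anomaly = 227.56 − (104.79) = 122.77 mGal
Complete Bouguer anomaly = 122.77 + 2.12 = 124.89 mGal

124.9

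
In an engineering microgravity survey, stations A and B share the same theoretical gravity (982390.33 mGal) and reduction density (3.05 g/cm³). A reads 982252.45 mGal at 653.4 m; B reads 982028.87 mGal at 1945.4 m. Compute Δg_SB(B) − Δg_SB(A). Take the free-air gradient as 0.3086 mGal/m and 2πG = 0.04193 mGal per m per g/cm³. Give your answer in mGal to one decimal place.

9.9

Δg_SB(A) = 982252.45 − 982390.33 + 0.3086×653.4 − 0.04193×3.05×653.4 = -19.80 mGal
Δg_SB(B) = 982028.87 − 982390.33 + 0.3086×1945.4 − 0.04193×3.05×1945.4 = -9.90 mGal
Difference = -9.90 − (-19.80) = 9.90 mGal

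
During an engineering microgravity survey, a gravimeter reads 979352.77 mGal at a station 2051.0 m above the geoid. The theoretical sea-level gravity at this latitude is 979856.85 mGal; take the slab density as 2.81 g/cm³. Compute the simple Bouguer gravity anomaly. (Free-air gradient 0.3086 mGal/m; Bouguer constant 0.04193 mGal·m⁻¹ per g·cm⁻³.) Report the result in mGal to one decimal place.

Free-air correction = 0.3086 × 2051.0 = 632.94 mGal
Free-air anomaly = 979352.77 − 979856.85 + (632.94) = 128.86 mGal
Bouguer slab correction = 0.04193 × 2.81 × 2051.0 = 241.66 mGal
Simple Bouguer anomaly = 128.86 − (241.66) = -112.80 mGal

-112.8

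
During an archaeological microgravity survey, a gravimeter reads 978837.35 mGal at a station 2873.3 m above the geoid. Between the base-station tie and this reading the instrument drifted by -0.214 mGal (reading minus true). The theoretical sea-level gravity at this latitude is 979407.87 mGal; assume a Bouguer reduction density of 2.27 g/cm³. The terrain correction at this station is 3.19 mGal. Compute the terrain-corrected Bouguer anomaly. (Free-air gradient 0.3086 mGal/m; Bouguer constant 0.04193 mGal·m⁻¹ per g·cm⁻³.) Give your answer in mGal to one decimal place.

Drift-corrected reading = 978837.35 − (-0.214) = 978837.564 mGal
Free-air correction = 0.3086 × 2873.3 = 886.70 mGal
Free-air anomaly = 978837.564 − 979407.87 + (886.70) = 316.394 mGal
Bouguer slab correction = 0.04193 × 2.27 × 2873.3 = 273.48 mGal
Simple Bouguer anomaly = 316.394 − (273.48) = 42.914 mGal
Complete Bouguer anomaly = 42.914 + 3.19 = 46.104 mGal

46.1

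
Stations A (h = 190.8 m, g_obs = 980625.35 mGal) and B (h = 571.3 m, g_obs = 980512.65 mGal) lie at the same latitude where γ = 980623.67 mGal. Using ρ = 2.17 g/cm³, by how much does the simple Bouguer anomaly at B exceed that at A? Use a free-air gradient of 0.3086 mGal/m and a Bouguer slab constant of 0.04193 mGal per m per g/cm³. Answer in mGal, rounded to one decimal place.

Δg_SB(A) = 980625.35 − 980623.67 + 0.3086×190.8 − 0.04193×2.17×190.8 = 43.20 mGal
Δg_SB(B) = 980512.65 − 980623.67 + 0.3086×571.3 − 0.04193×2.17×571.3 = 13.30 mGal
Difference = 13.30 − (43.20) = -29.90 mGal

-29.9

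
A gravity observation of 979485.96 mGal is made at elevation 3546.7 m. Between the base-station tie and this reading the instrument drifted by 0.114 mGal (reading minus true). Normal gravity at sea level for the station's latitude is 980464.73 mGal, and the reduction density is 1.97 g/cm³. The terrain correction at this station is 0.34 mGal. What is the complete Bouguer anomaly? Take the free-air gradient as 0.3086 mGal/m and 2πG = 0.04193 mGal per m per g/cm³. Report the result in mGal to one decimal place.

-177.0

Drift-corrected reading = 979485.96 − (0.114) = 979485.846 mGal
Free-air correction = 0.3086 × 3546.7 = 1094.51 mGal
Free-air anomaly = 979485.846 − 980464.73 + (1094.51) = 115.626 mGal
Bouguer slab correction = 0.04193 × 1.97 × 3546.7 = 292.96 mGal
Simple Bouguer anomaly = 115.626 − (292.96) = -177.334 mGal
Complete Bouguer anomaly = -177.334 + 0.34 = -176.994 mGal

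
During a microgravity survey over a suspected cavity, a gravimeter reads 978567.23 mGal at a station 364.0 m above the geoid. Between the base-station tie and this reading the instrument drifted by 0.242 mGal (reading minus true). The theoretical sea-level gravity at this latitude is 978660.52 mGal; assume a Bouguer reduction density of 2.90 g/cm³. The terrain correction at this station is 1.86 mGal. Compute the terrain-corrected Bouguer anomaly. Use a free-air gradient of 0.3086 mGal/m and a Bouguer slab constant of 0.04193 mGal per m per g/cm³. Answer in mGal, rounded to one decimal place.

-23.6

Drift-corrected reading = 978567.23 − (0.242) = 978566.988 mGal
Free-air correction = 0.3086 × 364.0 = 112.33 mGal
Free-air anomaly = 978566.988 − 978660.52 + (112.33) = 18.798 mGal
Bouguer slab correction = 0.04193 × 2.90 × 364.0 = 44.26 mGal
Simple Bouguer anomaly = 18.798 − (44.26) = -25.462 mGal
Complete Bouguer anomaly = -25.462 + 1.86 = -23.602 mGal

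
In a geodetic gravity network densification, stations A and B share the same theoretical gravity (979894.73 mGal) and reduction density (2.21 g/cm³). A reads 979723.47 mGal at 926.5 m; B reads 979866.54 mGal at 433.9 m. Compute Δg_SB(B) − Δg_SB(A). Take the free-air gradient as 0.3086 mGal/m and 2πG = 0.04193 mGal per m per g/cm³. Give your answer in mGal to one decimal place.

Δg_SB(A) = 979723.47 − 979894.73 + 0.3086×926.5 − 0.04193×2.21×926.5 = 28.80 mGal
Δg_SB(B) = 979866.54 − 979894.73 + 0.3086×433.9 − 0.04193×2.21×433.9 = 65.50 mGal
Difference = 65.50 − (28.80) = 36.70 mGal

36.7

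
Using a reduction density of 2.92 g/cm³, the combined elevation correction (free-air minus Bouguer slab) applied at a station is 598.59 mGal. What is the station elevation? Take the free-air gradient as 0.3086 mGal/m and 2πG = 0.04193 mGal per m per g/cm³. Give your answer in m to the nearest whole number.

Combined gradient = 0.3086 − 0.04193 × 2.92 = 0.1861644 mGal/m
h = 598.59 / 0.1861644 = 3215.38 m

3215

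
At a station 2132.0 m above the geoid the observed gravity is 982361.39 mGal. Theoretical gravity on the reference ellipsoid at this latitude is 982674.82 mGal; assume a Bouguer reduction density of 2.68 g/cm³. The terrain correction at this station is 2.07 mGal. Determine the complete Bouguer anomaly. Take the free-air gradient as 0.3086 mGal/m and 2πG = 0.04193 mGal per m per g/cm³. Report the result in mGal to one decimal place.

107.0

Free-air correction = 0.3086 × 2132.0 = 657.94 mGal
Free-air anomaly = 982361.39 − 982674.82 + (657.94) = 344.51 mGal
Bouguer slab correction = 0.04193 × 2.68 × 2132.0 = 239.58 mGal
Simple Bouguer anomaly = 344.51 − (239.58) = 104.93 mGal
Complete Bouguer anomaly = 104.93 + 2.07 = 107.00 mGal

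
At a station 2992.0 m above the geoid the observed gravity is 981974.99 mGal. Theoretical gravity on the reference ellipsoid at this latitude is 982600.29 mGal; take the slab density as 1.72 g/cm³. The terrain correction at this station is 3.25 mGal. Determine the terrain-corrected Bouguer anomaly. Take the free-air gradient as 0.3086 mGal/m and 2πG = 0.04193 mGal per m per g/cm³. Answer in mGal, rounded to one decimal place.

85.5

Free-air correction = 0.3086 × 2992.0 = 923.33 mGal
Free-air anomaly = 981974.99 − 982600.29 + (923.33) = 298.03 mGal
Bouguer slab correction = 0.04193 × 1.72 × 2992.0 = 215.78 mGal
Simple Bouguer anomaly = 298.03 − (215.78) = 82.25 mGal
Complete Bouguer anomaly = 82.25 + 3.25 = 85.50 mGal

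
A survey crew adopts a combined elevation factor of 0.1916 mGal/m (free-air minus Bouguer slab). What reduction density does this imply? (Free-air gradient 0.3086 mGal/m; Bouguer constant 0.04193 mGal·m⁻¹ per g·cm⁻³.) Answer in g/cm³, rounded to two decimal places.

0.1916 = 0.3086 − 0.04193 × ρ
ρ = (0.3086 − 0.1916) / 0.04193 = 2.79 g/cm³

2.79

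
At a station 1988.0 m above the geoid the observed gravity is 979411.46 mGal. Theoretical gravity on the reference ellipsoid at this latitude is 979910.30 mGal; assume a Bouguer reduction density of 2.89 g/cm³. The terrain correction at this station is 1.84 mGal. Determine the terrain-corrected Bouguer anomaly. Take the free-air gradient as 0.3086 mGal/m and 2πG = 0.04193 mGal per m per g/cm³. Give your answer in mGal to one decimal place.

Free-air correction = 0.3086 × 1988.0 = 613.50 mGal
Free-air anomaly = 979411.46 − 979910.30 + (613.50) = 114.66 mGal
Bouguer slab correction = 0.04193 × 2.89 × 1988.0 = 240.90 mGal
Simple Bouguer anomaly = 114.66 − (240.90) = -126.24 mGal
Complete Bouguer anomaly = -126.24 + 1.84 = -124.40 mGal

-124.4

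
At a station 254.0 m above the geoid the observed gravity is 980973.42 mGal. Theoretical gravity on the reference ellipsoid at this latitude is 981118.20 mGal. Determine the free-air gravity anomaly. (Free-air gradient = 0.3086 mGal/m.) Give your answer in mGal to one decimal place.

Free-air correction = 0.3086 × 254.0 = 78.38 mGal
Free-air anomaly = 980973.42 − 981118.20 + (78.38) = -66.40 mGal

-66.4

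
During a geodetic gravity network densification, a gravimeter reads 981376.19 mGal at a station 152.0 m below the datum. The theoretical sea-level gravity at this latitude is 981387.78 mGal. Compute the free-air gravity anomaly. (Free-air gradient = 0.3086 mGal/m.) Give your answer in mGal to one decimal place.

Free-air correction = 0.3086 × -152.0 = -46.91 mGal
Free-air anomaly = 981376.19 − 981387.78 + (-46.91) = -58.50 mGal

-58.5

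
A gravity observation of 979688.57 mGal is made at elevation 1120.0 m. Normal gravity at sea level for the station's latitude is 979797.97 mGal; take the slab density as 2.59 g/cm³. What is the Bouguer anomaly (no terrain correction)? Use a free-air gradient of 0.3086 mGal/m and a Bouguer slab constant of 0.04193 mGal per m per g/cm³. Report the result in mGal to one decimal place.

114.6

Free-air correction = 0.3086 × 1120.0 = 345.63 mGal
Free-air anomaly = 979688.57 − 979797.97 + (345.63) = 236.23 mGal
Bouguer slab correction = 0.04193 × 2.59 × 1120.0 = 121.63 mGal
Simple Bouguer anomaly = 236.23 − (121.63) = 114.60 mGal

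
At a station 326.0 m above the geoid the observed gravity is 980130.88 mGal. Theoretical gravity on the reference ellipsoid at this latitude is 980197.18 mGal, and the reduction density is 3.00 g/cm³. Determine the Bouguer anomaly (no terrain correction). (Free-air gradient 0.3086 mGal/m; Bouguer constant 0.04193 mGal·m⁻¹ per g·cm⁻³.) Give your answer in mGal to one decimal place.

-6.7

Free-air correction = 0.3086 × 326.0 = 100.60 mGal
Free-air anomaly = 980130.88 − 980197.18 + (100.60) = 34.30 mGal
Bouguer slab correction = 0.04193 × 3.00 × 326.0 = 41.01 mGal
Simple Bouguer anomaly = 34.30 − (41.01) = -6.71 mGal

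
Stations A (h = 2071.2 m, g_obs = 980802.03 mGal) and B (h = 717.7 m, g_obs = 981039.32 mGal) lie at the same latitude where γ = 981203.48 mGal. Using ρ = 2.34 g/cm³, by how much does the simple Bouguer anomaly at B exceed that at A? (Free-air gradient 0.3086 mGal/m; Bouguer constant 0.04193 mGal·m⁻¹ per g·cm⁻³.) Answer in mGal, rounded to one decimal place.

Δg_SB(A) = 980802.03 − 981203.48 + 0.3086×2071.2 − 0.04193×2.34×2071.2 = 34.50 mGal
Δg_SB(B) = 981039.32 − 981203.48 + 0.3086×717.7 − 0.04193×2.34×717.7 = -13.10 mGal
Difference = -13.10 − (34.50) = -47.60 mGal

-47.6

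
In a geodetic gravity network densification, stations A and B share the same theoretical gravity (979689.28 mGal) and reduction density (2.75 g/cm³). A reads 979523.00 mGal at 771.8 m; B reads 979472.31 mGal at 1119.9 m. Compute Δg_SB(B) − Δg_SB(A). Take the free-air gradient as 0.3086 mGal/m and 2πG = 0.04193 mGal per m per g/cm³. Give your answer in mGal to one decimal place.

16.6

Δg_SB(A) = 979523.00 − 979689.28 + 0.3086×771.8 − 0.04193×2.75×771.8 = -17.10 mGal
Δg_SB(B) = 979472.31 − 979689.28 + 0.3086×1119.9 − 0.04193×2.75×1119.9 = -0.50 mGal
Difference = -0.50 − (-17.10) = 16.60 mGal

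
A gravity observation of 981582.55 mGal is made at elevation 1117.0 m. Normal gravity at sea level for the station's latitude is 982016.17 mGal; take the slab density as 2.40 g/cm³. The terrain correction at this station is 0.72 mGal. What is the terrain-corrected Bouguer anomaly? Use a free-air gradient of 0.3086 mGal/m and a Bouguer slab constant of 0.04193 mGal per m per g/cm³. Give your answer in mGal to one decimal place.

Free-air correction = 0.3086 × 1117.0 = 344.71 mGal
Free-air anomaly = 981582.55 − 982016.17 + (344.71) = -88.91 mGal
Bouguer slab correction = 0.04193 × 2.40 × 1117.0 = 112.41 mGal
Simple Bouguer anomaly = -88.91 − (112.41) = -201.32 mGal
Complete Bouguer anomaly = -201.32 + 0.72 = -200.60 mGal

-200.6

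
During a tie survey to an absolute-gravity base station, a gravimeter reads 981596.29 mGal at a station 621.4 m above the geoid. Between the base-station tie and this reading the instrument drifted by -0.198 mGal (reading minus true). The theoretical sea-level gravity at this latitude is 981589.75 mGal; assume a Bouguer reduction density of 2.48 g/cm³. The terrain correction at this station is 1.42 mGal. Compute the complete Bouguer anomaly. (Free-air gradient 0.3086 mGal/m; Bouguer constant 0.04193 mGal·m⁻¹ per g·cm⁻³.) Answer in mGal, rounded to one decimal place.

Drift-corrected reading = 981596.29 − (-0.198) = 981596.488 mGal
Free-air correction = 0.3086 × 621.4 = 191.76 mGal
Free-air anomaly = 981596.488 − 981589.75 + (191.76) = 198.498 mGal
Bouguer slab correction = 0.04193 × 2.48 × 621.4 = 64.62 mGal
Simple Bouguer anomaly = 198.498 − (64.62) = 133.878 mGal
Complete Bouguer anomaly = 133.878 + 1.42 = 135.298 mGal

135.3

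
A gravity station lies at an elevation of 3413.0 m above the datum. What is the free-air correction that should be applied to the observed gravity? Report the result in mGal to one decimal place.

1053.3

Free-air correction = 0.3086 × 3413.0 = 1053.3 mGal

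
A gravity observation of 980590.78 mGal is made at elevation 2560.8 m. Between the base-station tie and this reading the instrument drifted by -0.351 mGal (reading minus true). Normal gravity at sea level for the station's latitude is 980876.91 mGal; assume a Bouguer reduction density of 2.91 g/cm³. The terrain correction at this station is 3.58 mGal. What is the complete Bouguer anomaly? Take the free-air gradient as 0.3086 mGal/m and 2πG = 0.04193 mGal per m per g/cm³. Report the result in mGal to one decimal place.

195.6

Drift-corrected reading = 980590.78 − (-0.351) = 980591.131 mGal
Free-air correction = 0.3086 × 2560.8 = 790.26 mGal
Free-air anomaly = 980591.131 − 980876.91 + (790.26) = 504.481 mGal
Bouguer slab correction = 0.04193 × 2.91 × 2560.8 = 312.46 mGal
Simple Bouguer anomaly = 504.481 − (312.46) = 192.021 mGal
Complete Bouguer anomaly = 192.021 + 3.58 = 195.601 mGal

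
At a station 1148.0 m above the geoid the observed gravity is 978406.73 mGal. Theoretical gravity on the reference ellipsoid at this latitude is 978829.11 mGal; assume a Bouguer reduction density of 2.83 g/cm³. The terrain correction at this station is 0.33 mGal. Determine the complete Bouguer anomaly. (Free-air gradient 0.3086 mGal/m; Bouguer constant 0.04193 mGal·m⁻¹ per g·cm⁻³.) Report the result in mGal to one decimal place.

Free-air correction = 0.3086 × 1148.0 = 354.27 mGal
Free-air anomaly = 978406.73 − 978829.11 + (354.27) = -68.11 mGal
Bouguer slab correction = 0.04193 × 2.83 × 1148.0 = 136.22 mGal
Simple Bouguer anomaly = -68.11 − (136.22) = -204.33 mGal
Complete Bouguer anomaly = -204.33 + 0.33 = -204.00 mGal

-204.0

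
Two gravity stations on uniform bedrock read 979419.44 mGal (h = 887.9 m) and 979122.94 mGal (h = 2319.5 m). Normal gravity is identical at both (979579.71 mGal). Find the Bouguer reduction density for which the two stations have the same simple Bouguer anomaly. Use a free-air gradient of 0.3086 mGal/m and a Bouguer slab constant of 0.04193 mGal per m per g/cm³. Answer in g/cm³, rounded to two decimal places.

2.42

Δg_obs = 979122.94 − 979419.44 = -296.50 mGal over Δh = 2319.5 − 887.9 = 1431.6 m
Equal Bouguer anomalies ⇒ Δg_obs + (0.3086 − 0.04193ρ)·Δh = 0
0.3086 − 0.04193ρ = −Δg_obs/Δh = 0.20711
ρ = (0.3086 − 0.20711) / 0.04193 = 2.42 g/cm³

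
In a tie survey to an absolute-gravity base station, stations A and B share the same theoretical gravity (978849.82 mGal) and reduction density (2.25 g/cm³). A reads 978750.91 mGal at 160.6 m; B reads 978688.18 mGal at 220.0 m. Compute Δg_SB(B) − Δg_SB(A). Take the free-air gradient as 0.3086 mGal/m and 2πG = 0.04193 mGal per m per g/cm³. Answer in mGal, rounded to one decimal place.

Δg_SB(A) = 978750.91 − 978849.82 + 0.3086×160.6 − 0.04193×2.25×160.6 = -64.50 mGal
Δg_SB(B) = 978688.18 − 978849.82 + 0.3086×220.0 − 0.04193×2.25×220.0 = -114.50 mGal
Difference = -114.50 − (-64.50) = -50.00 mGal

-50.0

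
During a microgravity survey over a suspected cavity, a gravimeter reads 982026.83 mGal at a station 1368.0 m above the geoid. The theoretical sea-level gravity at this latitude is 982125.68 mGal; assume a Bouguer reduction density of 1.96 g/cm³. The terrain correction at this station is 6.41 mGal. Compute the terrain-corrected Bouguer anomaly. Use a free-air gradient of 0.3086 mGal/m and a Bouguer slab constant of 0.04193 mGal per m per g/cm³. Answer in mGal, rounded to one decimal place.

217.3

Free-air correction = 0.3086 × 1368.0 = 422.16 mGal
Free-air anomaly = 982026.83 − 982125.68 + (422.16) = 323.31 mGal
Bouguer slab correction = 0.04193 × 1.96 × 1368.0 = 112.43 mGal
Simple Bouguer anomaly = 323.31 − (112.43) = 210.88 mGal
Complete Bouguer anomaly = 210.88 + 6.41 = 217.29 mGal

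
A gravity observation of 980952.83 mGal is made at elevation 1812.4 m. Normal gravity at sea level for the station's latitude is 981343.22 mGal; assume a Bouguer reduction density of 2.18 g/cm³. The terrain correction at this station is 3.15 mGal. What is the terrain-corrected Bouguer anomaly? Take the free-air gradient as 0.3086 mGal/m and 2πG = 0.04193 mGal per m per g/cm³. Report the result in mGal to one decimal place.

Free-air correction = 0.3086 × 1812.4 = 559.31 mGal
Free-air anomaly = 980952.83 − 981343.22 + (559.31) = 168.92 mGal
Bouguer slab correction = 0.04193 × 2.18 × 1812.4 = 165.67 mGal
Simple Bouguer anomaly = 168.92 − (165.67) = 3.25 mGal
Complete Bouguer anomaly = 3.25 + 3.15 = 6.40 mGal

6.4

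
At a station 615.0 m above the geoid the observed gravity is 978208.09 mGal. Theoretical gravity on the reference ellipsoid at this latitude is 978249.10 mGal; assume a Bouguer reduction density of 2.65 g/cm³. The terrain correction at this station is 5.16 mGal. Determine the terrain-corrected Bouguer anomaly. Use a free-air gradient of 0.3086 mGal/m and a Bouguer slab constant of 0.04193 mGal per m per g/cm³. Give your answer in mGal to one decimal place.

85.6

Free-air correction = 0.3086 × 615.0 = 189.79 mGal
Free-air anomaly = 978208.09 − 978249.10 + (189.79) = 148.78 mGal
Bouguer slab correction = 0.04193 × 2.65 × 615.0 = 68.34 mGal
Simple Bouguer anomaly = 148.78 − (68.34) = 80.44 mGal
Complete Bouguer anomaly = 80.44 + 5.16 = 85.60 mGal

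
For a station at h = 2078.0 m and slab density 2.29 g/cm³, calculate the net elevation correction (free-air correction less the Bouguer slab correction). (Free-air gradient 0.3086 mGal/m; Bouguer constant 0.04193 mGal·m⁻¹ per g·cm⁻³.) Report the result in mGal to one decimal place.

Combined gradient = 0.3086 − 0.04193 × 2.29 = 0.2125803 mGal/m
Combined elevation correction = 0.2125803 × 2078.0 = 441.7 mGal

441.7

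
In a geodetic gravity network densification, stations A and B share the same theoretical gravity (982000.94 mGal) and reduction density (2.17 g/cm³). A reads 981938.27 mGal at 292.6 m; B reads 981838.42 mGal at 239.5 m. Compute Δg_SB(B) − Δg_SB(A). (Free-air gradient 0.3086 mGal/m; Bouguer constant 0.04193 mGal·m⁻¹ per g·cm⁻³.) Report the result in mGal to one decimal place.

-111.4

Δg_SB(A) = 981938.27 − 982000.94 + 0.3086×292.6 − 0.04193×2.17×292.6 = 1.00 mGal
Δg_SB(B) = 981838.42 − 982000.94 + 0.3086×239.5 − 0.04193×2.17×239.5 = -110.40 mGal
Difference = -110.40 − (1.00) = -111.40 mGal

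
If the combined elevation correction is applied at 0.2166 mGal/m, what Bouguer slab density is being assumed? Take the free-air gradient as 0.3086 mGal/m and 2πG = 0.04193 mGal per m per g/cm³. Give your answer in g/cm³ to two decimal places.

2.19

0.2166 = 0.3086 − 0.04193 × ρ
ρ = (0.3086 − 0.2166) / 0.04193 = 2.19 g/cm³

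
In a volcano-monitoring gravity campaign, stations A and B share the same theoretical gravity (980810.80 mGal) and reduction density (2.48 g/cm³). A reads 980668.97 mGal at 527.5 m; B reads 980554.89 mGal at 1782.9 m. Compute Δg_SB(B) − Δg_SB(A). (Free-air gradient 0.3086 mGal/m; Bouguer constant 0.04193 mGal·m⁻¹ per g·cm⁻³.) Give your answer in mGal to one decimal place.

142.8

Δg_SB(A) = 980668.97 − 980810.80 + 0.3086×527.5 − 0.04193×2.48×527.5 = -33.90 mGal
Δg_SB(B) = 980554.89 − 980810.80 + 0.3086×1782.9 − 0.04193×2.48×1782.9 = 108.90 mGal
Difference = 108.90 − (-33.90) = 142.80 mGal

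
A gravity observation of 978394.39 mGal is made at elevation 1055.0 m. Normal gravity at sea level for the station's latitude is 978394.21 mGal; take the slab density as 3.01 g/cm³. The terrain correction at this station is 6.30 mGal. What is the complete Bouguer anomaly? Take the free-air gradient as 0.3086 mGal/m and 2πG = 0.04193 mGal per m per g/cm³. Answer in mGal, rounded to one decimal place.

Free-air correction = 0.3086 × 1055.0 = 325.57 mGal
Free-air anomaly = 978394.39 − 978394.21 + (325.57) = 325.75 mGal
Bouguer slab correction = 0.04193 × 3.01 × 1055.0 = 133.15 mGal
Simple Bouguer anomaly = 325.75 − (133.15) = 192.60 mGal
Complete Bouguer anomaly = 192.60 + 6.30 = 198.90 mGal

198.9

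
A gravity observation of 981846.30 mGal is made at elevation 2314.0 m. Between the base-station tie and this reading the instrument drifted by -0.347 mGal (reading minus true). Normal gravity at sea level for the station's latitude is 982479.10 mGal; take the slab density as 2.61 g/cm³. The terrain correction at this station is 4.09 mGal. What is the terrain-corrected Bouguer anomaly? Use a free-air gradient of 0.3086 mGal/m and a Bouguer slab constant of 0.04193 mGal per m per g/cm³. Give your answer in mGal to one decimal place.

Drift-corrected reading = 981846.30 − (-0.347) = 981846.647 mGal
Free-air correction = 0.3086 × 2314.0 = 714.10 mGal
Free-air anomaly = 981846.647 − 982479.10 + (714.10) = 81.647 mGal
Bouguer slab correction = 0.04193 × 2.61 × 2314.0 = 253.24 mGal
Simple Bouguer anomaly = 81.647 − (253.24) = -171.593 mGal
Complete Bouguer anomaly = -171.593 + 4.09 = -167.503 mGal

-167.5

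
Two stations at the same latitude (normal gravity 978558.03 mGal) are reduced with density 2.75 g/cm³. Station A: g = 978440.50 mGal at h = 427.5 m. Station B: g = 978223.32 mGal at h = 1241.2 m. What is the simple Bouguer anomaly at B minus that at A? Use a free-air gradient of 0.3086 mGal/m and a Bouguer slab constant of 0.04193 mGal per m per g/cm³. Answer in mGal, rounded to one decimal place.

Δg_SB(A) = 978440.50 − 978558.03 + 0.3086×427.5 − 0.04193×2.75×427.5 = -34.90 mGal
Δg_SB(B) = 978223.32 − 978558.03 + 0.3086×1241.2 − 0.04193×2.75×1241.2 = -94.80 mGal
Difference = -94.80 − (-34.90) = -59.90 mGal

-59.9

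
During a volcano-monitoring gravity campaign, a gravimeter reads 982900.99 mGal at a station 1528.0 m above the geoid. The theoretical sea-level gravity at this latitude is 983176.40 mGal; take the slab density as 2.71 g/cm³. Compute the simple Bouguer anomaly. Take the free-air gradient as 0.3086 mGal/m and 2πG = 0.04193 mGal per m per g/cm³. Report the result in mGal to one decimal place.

Free-air correction = 0.3086 × 1528.0 = 471.54 mGal
Free-air anomaly = 982900.99 − 983176.40 + (471.54) = 196.13 mGal
Bouguer slab correction = 0.04193 × 2.71 × 1528.0 = 173.63 mGal
Simple Bouguer anomaly = 196.13 − (173.63) = 22.50 mGal

22.5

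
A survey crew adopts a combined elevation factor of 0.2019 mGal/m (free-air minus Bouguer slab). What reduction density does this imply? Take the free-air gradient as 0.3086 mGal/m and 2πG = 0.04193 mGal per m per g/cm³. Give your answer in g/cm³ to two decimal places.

2.54

0.2019 = 0.3086 − 0.04193 × ρ
ρ = (0.3086 − 0.2019) / 0.04193 = 2.54 g/cm³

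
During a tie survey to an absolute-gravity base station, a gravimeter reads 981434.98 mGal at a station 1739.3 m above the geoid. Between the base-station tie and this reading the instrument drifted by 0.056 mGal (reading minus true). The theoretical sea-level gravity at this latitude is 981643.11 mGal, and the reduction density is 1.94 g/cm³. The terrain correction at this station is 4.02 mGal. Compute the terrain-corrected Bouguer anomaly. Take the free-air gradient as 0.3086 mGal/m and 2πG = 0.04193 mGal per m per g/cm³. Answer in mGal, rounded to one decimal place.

Drift-corrected reading = 981434.98 − (0.056) = 981434.924 mGal
Free-air correction = 0.3086 × 1739.3 = 536.75 mGal
Free-air anomaly = 981434.924 − 981643.11 + (536.75) = 328.564 mGal
Bouguer slab correction = 0.04193 × 1.94 × 1739.3 = 141.48 mGal
Simple Bouguer anomaly = 328.564 − (141.48) = 187.084 mGal
Complete Bouguer anomaly = 187.084 + 4.02 = 191.104 mGal

191.1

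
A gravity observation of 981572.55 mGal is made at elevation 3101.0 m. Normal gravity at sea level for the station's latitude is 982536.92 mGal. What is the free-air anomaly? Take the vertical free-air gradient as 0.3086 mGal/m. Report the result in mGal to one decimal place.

-7.4

Free-air correction = 0.3086 × 3101.0 = 956.97 mGal
Free-air anomaly = 981572.55 − 982536.92 + (956.97) = -7.40 mGal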